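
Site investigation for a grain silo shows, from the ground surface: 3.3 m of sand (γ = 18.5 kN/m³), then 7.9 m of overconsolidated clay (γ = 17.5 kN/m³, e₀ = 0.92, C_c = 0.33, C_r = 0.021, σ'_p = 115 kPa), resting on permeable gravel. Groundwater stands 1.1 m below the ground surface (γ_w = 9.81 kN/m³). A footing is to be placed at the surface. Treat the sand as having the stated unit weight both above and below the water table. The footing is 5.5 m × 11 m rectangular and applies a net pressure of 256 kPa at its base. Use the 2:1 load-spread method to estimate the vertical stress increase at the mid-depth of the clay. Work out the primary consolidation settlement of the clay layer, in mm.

Mid-depth of clay below the ground surface: z = 3.3 + 7.9/2 = 7.25 m.
Total vertical stress at mid-clay: σ_v = 18.5×3.3 + 17.5×3.95 = 130.18 kPa.
Pore pressure: u = 9.81×(7.25 − 1.1) = 60.332 kPa.
Initial effective stress: σ'_0 = σ_v − u = 130.18 − 60.332 = 69.848 kPa.
Stress increase at mid-clay by the 2:1 spreading method:
Δσ = qBL/((B+z)(L+z)) = 256×5.5×11/((5.5+7.25)(11+7.25)) = 66.561 kPa
Final effective stress: σ'_f = 69.848 + 66.561 = 136.41 kPa.
σ'_f = 136.41 > σ'_p = 115 kPa, so the stress path crosses the preconsolidation pressure — recompression up to σ'_p, then virgin compression beyond:
S_c = H/(1+e₀)·[C_r·log₁₀(σ'_p/σ'_0) + C_c·log₁₀(σ'_f/σ'_p)]
    = 7.9/1.92 × [0.021×log₁₀(115/69.848) + 0.33×log₁₀(136.41/115)]
    = 4.1146 × [0.0045474 + 0.024469] = 0.1194 m

S_c ≈ 119 mm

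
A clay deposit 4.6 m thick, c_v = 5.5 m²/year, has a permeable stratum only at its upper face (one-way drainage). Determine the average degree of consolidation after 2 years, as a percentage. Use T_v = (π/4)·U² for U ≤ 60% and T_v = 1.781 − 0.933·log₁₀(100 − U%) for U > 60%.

U ≈ 77.5 %

Drainage path length: H_d = H = 4.6 m (single drainage).
T_v = c_v·t/H_d² = 5.5×2/4.6² = 0.51985.
T_v = 0.51985 corresponds to the U > 60% branch:
U = 1 − 10^((1.781 − T_v)/0.933)/100 = 0.7752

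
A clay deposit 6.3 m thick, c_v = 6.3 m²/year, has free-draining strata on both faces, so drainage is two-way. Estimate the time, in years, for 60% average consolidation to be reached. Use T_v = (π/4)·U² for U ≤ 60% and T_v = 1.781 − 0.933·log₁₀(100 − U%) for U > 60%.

t ≈ 0.445 years

Drainage path length: H_d = H/2 = 3.15 m (double drainage).
U ≤ 60%: T_v = (π/4)·U² = (π/4)×0.6² = 0.28274.
t = T_v·H_d²/c_v = 0.28274×3.15²/6.3 = 0.4453 years.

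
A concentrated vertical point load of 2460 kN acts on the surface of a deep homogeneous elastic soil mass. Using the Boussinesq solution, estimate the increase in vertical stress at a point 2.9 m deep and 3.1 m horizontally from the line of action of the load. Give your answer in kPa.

Δσ_z ≈ 20.8 kPa

Boussinesq vertical stress below a point load on an elastic half-space:
Δσ_z = 3P/(2πz²) · [1 + (r/z)²]^(−5/2)
r/z = 3.1/2.9 = 1.069; [1+(r/z)²]^(−5/2) = 0.1488.
Δσ_z = 3×2460/(2π×2.9²) × 0.1488 = 139.66 × 0.1488 = 20.78 kPa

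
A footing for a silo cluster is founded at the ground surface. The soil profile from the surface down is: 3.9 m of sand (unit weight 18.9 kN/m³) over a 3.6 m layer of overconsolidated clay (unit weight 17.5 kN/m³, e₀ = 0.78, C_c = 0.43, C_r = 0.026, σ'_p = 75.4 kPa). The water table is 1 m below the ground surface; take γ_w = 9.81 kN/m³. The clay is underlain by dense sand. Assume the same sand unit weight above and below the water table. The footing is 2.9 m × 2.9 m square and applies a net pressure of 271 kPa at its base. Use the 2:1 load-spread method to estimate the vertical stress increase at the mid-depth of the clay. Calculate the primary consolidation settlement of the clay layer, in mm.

Mid-depth of clay below the ground surface: z = 3.9 + 3.6/2 = 5.7 m.
Total vertical stress at mid-clay: σ_v = 18.9×3.9 + 17.5×1.8 = 105.21 kPa.
Pore pressure: u = 9.81×(5.7 − 1) = 46.107 kPa.
Initial effective stress: σ'_0 = σ_v − u = 105.21 − 46.107 = 59.103 kPa.
Stress increase at mid-clay by the 2:1 spreading method:
Δσ = qBL/((B+z)(L+z)) = 271×2.9×2.9/((2.9+5.7)(2.9+5.7)) = 30.815 kPa
Final effective stress: σ'_f = 59.103 + 30.815 = 89.918 kPa.
σ'_f = 89.918 > σ'_p = 75.4 kPa, so the stress path crosses the preconsolidation pressure — recompression up to σ'_p, then virgin compression beyond:
S_c = H/(1+e₀)·[C_r·log₁₀(σ'_p/σ'_0) + C_c·log₁₀(σ'_f/σ'_p)]
    = 3.6/1.78 × [0.026×log₁₀(75.4/59.103) + 0.43×log₁₀(89.918/75.4)]
    = 2.0225 × [0.0027498 + 0.032884] = 0.07207 m

S_c ≈ 72.1 mm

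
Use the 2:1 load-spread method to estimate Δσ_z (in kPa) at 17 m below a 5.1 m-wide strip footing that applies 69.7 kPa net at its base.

Δσ_z ≈ 16.1 kPa

By the 2:1 method the load spreads at 1 horizontal : 2 vertical, so at depth z the loaded area has grown by z in each plan dimension:
Δσ = qB/(B+z) = 69.7×5.1/(5.1+17) = 16.085 kPa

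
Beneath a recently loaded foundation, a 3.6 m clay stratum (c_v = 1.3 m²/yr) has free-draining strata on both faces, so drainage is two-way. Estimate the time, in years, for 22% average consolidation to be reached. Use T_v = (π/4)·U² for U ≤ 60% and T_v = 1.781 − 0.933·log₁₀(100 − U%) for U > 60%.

Drainage path length: H_d = H/2 = 1.8 m (double drainage).
U ≤ 60%: T_v = (π/4)·U² = (π/4)×0.22² = 0.038013.
t = T_v·H_d²/c_v = 0.038013×1.8²/1.3 = 0.09474 years.

t ≈ 0.0947 years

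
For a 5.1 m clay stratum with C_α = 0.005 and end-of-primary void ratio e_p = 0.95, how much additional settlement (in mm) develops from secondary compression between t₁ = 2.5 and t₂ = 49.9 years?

Secondary compression: S_s = C_α·H/(1+e_p)·log₁₀(t₂/t₁)
S_s = 0.005×5.1/(1+0.95)×log₁₀(49.9/2.5)
    = 0.01308 × 1.3 = 0.017 m

S_s ≈ 17 mm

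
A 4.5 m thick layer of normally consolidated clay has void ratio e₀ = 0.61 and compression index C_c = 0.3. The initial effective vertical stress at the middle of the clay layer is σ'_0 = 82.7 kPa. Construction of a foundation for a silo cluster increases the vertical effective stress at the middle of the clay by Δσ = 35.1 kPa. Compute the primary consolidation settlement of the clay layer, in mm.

S_c ≈ 129 mm

Final effective stress: σ'_f = σ'_0 + Δσ = 82.7 + 35.1 = 117.8 kPa.
Normally consolidated clay, so the full stress increment lies on the virgin compression line:
S_c = C_c·H/(1+e₀)·log₁₀(σ'_f/σ'_0) = 0.3×4.5/(1+0.61)×log₁₀(117.8/82.7)
    = 0.83851 × 0.15364 = 0.1288 m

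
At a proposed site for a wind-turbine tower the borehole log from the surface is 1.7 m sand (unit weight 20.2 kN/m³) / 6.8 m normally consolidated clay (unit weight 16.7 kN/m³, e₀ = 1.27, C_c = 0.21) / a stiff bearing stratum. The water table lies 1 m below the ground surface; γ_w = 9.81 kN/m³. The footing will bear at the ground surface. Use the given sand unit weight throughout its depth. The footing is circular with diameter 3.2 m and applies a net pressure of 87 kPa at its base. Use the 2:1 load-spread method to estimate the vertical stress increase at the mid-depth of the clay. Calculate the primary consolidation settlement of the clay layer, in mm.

S_c ≈ 61.9 mm

Mid-depth of clay below the ground surface: z = 1.7 + 6.8/2 = 5.1 m.
Total vertical stress at mid-clay: σ_v = 20.2×1.7 + 16.7×3.4 = 91.12 kPa.
Pore pressure: u = 9.81×(5.1 − 1) = 40.221 kPa.
Initial effective stress: σ'_0 = σ_v − u = 91.12 − 40.221 = 50.899 kPa.
Stress increase at mid-clay by the 2:1 spreading method:
Δσ ≈ qD²/(D+z)² = 87×3.2²/(3.2+5.1)² = 12.932 kPa
Final effective stress: σ'_f = σ'_0 + Δσ = 50.899 + 12.932 = 63.831 kPa.
Normally consolidated clay, so the full stress increment lies on the virgin compression line:
S_c = C_c·H/(1+e₀)·log₁₀(σ'_f/σ'_0) = 0.21×6.8/(1+1.27)×log₁₀(63.831/50.899)
    = 0.62907 × 0.098322 = 0.06185 m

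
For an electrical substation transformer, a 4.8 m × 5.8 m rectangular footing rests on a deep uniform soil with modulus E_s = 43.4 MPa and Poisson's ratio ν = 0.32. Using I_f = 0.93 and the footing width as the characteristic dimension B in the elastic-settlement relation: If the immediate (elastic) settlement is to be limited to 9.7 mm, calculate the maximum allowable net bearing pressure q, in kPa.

q ≈ 105 kPa

E_s = 43.4 MPa = 43400 kPa.
S_e = q·B·(1−ν²)/E_s · I_f  ⇒  q = S_e·E_s / (B·(1−ν²)·I_f).
q = 0.0097 × 43400 / (4.8 × 0.8976 × 0.93) = 105.1 kPa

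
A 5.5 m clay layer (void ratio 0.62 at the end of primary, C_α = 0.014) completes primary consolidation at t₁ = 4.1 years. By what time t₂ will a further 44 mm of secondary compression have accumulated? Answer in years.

S_s = C_α·H/(1+e_p)·log₁₀(t₂/t₁) ⇒ log₁₀(t₂/t₁) = S_s·(1+e_p)/(C_α·H).
log₁₀(t₂/t₁) = 0.044 × (1+0.62) / (0.014×5.5) = 0.9257
t₂ = t₁ × 10^0.9257 = 4.1 × 8.428 = 34.55 years

t₂ ≈ 34.6 years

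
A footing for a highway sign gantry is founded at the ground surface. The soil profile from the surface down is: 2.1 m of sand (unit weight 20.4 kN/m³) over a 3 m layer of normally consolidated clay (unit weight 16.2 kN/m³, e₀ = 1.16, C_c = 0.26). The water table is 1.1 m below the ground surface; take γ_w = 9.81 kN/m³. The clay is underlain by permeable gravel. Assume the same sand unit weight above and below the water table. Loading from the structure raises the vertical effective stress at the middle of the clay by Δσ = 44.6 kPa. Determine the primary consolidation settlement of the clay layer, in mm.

S_c ≈ 112 mm

Mid-depth of clay below the ground surface: z = 2.1 + 3/2 = 3.6 m.
Total vertical stress at mid-clay: σ_v = 20.4×2.1 + 16.2×1.5 = 67.14 kPa.
Pore pressure: u = 9.81×(3.6 − 1.1) = 24.525 kPa.
Initial effective stress: σ'_0 = σ_v − u = 67.14 − 24.525 = 42.615 kPa.
Final effective stress: σ'_f = σ'_0 + Δσ = 42.615 + 44.6 = 87.215 kPa.
Normally consolidated clay, so the full stress increment lies on the virgin compression line:
S_c = C_c·H/(1+e₀)·log₁₀(σ'_f/σ'_0) = 0.26×3/(1+1.16)×log₁₀(87.215/42.615)
    = 0.36111 × 0.31103 = 0.1123 m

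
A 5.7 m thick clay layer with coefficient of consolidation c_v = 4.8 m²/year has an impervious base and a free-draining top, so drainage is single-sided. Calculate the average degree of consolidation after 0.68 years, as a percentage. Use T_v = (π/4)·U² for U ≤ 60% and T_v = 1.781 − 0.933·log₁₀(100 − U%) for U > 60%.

U ≈ 35.8 %

Drainage path length: H_d = H = 5.7 m (single drainage).
T_v = c_v·t/H_d² = 4.8×0.68/5.7² = 0.10046.
T_v = 0.10046 corresponds to the U ≤ 60% branch:
U = √(4T_v/π) = 0.3576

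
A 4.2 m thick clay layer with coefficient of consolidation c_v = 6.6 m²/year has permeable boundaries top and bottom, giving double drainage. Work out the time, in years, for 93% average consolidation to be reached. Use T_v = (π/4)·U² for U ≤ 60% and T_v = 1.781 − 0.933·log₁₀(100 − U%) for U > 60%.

t ≈ 0.663 years

Drainage path length: H_d = H/2 = 2.1 m (double drainage).
U > 60%: T_v = 1.781 − 0.933·log₁₀(100 − 93) = 0.99252.
t = T_v·H_d²/c_v = 0.99252×2.1²/6.6 = 0.6632 years.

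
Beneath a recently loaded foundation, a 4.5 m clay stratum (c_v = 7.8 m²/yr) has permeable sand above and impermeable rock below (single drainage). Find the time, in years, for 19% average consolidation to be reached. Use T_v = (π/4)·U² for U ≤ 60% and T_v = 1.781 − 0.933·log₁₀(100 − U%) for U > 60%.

t ≈ 0.0736 years

Drainage path length: H_d = H = 4.5 m (single drainage).
U ≤ 60%: T_v = (π/4)·U² = (π/4)×0.19² = 0.028353.
t = T_v·H_d²/c_v = 0.028353×4.5²/7.8 = 0.07361 years.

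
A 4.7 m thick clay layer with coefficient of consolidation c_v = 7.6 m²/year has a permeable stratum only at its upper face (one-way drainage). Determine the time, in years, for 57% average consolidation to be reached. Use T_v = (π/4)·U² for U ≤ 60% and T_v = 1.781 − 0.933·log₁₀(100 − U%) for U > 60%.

t ≈ 0.742 years

Drainage path length: H_d = H = 4.7 m (single drainage).
U ≤ 60%: T_v = (π/4)·U² = (π/4)×0.57² = 0.25518.
t = T_v·H_d²/c_v = 0.25518×4.7²/7.6 = 0.7417 years.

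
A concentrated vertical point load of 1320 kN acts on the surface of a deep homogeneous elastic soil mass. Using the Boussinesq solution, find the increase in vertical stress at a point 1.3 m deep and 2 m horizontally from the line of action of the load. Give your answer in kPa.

Boussinesq vertical stress below a point load on an elastic half-space:
Δσ_z = 3P/(2πz²) · [1 + (r/z)²]^(−5/2)
r/z = 2/1.3 = 1.5385; [1+(r/z)²]^(−5/2) = 0.048077.
Δσ_z = 3×1320/(2π×1.3²) × 0.048077 = 372.93 × 0.048077 = 17.93 kPa

Δσ_z ≈ 17.9 kPa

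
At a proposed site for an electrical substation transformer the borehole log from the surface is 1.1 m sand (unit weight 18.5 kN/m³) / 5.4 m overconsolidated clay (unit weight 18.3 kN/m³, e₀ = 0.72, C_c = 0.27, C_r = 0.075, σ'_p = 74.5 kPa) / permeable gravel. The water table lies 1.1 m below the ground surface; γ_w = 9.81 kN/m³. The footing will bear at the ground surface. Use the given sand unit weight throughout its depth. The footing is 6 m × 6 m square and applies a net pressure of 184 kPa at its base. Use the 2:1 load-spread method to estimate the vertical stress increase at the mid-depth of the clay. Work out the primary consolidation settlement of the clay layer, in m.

S_c ≈ 0.206 m

Mid-depth of clay below the ground surface: z = 1.1 + 5.4/2 = 3.8 m.
Total vertical stress at mid-clay: σ_v = 18.5×1.1 + 18.3×2.7 = 69.76 kPa.
Pore pressure: u = 9.81×(3.8 − 1.1) = 26.487 kPa.
Initial effective stress: σ'_0 = σ_v − u = 69.76 − 26.487 = 43.273 kPa.
Stress increase at mid-clay by the 2:1 spreading method:
Δσ = qBL/((B+z)(L+z)) = 184×6×6/((6+3.8)(6+3.8)) = 68.971 kPa
Final effective stress: σ'_f = 43.273 + 68.971 = 112.24 kPa.
σ'_f = 112.24 > σ'_p = 74.5 kPa, so the stress path crosses the preconsolidation pressure — recompression up to σ'_p, then virgin compression beyond:
S_c = H/(1+e₀)·[C_r·log₁₀(σ'_p/σ'_0) + C_c·log₁₀(σ'_f/σ'_p)]
    = 5.4/1.72 × [0.075×log₁₀(74.5/43.273) + 0.27×log₁₀(112.24/74.5)]
    = 3.1395 × [0.017695 + 0.048058] = 0.2064 m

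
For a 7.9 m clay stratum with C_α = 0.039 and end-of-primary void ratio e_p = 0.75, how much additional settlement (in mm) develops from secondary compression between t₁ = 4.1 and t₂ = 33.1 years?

Secondary compression: S_s = C_α·H/(1+e_p)·log₁₀(t₂/t₁)
S_s = 0.039×7.9/(1+0.75)×log₁₀(33.1/4.1)
    = 0.1761 × 0.907 = 0.1597 m

S_s ≈ 160 mm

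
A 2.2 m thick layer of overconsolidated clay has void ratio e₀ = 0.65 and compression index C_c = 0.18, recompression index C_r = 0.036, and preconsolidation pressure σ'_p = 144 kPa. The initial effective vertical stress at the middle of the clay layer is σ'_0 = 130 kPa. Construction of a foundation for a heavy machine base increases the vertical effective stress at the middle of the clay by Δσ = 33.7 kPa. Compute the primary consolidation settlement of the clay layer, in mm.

Final effective stress: σ'_f = 130 + 33.7 = 163.7 kPa.
σ'_f = 163.7 > σ'_p = 144 kPa, so the stress path crosses the preconsolidation pressure — recompression up to σ'_p, then virgin compression beyond:
S_c = H/(1+e₀)·[C_r·log₁₀(σ'_p/σ'_0) + C_c·log₁₀(σ'_f/σ'_p)]
    = 2.2/1.65 × [0.036×log₁₀(144/130) + 0.18×log₁₀(163.7/144)]
    = 1.3333 × [0.0015991 + 0.010024] = 0.0155 m

S_c ≈ 15.5 mm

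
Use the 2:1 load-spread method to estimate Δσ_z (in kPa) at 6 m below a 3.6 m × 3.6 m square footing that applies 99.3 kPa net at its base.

By the 2:1 method the load spreads at 1 horizontal : 2 vertical, so at depth z the loaded area has grown by z in each plan dimension:
Δσ = qBL/((B+z)(L+z)) = 99.3×3.6×3.6/((3.6+6)(3.6+6)) = 13.964 kPa

Δσ_z ≈ 14 kPa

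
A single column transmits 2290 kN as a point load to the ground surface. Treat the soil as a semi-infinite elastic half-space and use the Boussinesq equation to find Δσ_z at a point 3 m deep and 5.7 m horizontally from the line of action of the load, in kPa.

Δσ_z ≈ 2.66 kPa

Boussinesq vertical stress below a point load on an elastic half-space:
Δσ_z = 3P/(2πz²) · [1 + (r/z)²]^(−5/2)
r/z = 5.7/3 = 1.9; [1+(r/z)²]^(−5/2) = 0.021915.
Δσ_z = 3×2290/(2π×3²) × 0.021915 = 121.49 × 0.021915 = 2.662 kPa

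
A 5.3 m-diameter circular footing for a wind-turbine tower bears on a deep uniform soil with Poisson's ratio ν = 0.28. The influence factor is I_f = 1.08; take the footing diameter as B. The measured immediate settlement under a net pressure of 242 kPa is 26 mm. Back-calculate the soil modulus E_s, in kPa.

E_s ≈ 49100 kPa

S_e = q·B·(1−ν²)/E_s · I_f  ⇒  E_s = q·B·(1−ν²)·I_f / S_e.
E_s = 242 × 5.3 × 0.9216 × 1.08 / 0.026 = 49100 kPa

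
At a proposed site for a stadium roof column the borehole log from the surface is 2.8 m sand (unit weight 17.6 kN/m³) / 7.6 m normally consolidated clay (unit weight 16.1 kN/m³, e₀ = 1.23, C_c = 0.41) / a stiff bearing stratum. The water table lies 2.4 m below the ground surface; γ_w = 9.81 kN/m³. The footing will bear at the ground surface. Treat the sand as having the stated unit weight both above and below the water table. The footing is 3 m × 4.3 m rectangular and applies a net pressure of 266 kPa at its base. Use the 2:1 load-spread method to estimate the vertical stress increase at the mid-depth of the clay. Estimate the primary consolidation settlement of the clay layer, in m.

Mid-depth of clay below the ground surface: z = 2.8 + 7.6/2 = 6.6 m.
Total vertical stress at mid-clay: σ_v = 17.6×2.8 + 16.1×3.8 = 110.46 kPa.
Pore pressure: u = 9.81×(6.6 − 2.4) = 41.202 kPa.
Initial effective stress: σ'_0 = σ_v − u = 110.46 − 41.202 = 69.258 kPa.
Stress increase at mid-clay by the 2:1 spreading method:
Δσ = qBL/((B+z)(L+z)) = 266×3×4.3/((3+6.6)(4.3+6.6)) = 32.792 kPa
Final effective stress: σ'_f = σ'_0 + Δσ = 69.258 + 32.792 = 102.05 kPa.
Normally consolidated clay, so the full stress increment lies on the virgin compression line:
S_c = C_c·H/(1+e₀)·log₁₀(σ'_f/σ'_0) = 0.41×7.6/(1+1.23)×log₁₀(102.05/69.258)
    = 1.3973 × 0.16834 = 0.2352 m

S_c ≈ 0.235 m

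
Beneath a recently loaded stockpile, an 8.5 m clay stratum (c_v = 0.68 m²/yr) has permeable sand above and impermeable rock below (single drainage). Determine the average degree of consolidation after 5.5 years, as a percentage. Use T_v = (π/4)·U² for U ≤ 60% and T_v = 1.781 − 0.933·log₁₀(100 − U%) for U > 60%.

Drainage path length: H_d = H = 8.5 m (single drainage).
T_v = c_v·t/H_d² = 0.68×5.5/8.5² = 0.051765.
T_v = 0.051765 corresponds to the U ≤ 60% branch:
U = √(4T_v/π) = 0.2567

U ≈ 25.7 %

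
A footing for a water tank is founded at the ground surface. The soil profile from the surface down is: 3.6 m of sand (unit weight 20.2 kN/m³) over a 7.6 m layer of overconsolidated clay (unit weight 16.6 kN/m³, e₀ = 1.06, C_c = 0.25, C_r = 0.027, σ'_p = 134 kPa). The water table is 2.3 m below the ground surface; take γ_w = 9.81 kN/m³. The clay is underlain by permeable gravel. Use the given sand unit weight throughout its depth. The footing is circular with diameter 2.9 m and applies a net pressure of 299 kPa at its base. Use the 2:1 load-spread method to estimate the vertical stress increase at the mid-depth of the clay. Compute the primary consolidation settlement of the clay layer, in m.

Mid-depth of clay below the ground surface: z = 3.6 + 7.6/2 = 7.4 m.
Total vertical stress at mid-clay: σ_v = 20.2×3.6 + 16.6×3.8 = 135.8 kPa.
Pore pressure: u = 9.81×(7.4 − 2.3) = 50.031 kPa.
Initial effective stress: σ'_0 = σ_v − u = 135.8 − 50.031 = 85.769 kPa.
Stress increase at mid-clay by the 2:1 spreading method:
Δσ ≈ qD²/(D+z)² = 299×2.9²/(2.9+7.4)² = 23.702 kPa
Final effective stress: σ'_f = 85.769 + 23.702 = 109.47 kPa.
σ'_f = 109.47 ≤ σ'_p = 134 kPa, so the clay remains overconsolidated and only the recompression index applies:
S_c = C_r·H/(1+e₀)·log₁₀(σ'_f/σ'_0) = 0.027×7.6/2.06×log₁₀(109.47/85.769)
    = 0.099611 × 0.10596 = 0.01055 m

S_c ≈ 0.0106 m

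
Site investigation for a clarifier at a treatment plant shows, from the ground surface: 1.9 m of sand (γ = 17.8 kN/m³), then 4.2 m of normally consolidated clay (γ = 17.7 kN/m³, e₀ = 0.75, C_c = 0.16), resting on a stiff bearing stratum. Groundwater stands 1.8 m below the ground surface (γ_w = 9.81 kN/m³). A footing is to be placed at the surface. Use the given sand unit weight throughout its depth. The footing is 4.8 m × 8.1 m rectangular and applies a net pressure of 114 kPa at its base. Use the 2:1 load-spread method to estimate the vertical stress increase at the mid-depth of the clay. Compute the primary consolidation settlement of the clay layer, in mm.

S_c ≈ 102 mm

Mid-depth of clay below the ground surface: z = 1.9 + 4.2/2 = 4 m.
Total vertical stress at mid-clay: σ_v = 17.8×1.9 + 17.7×2.1 = 70.99 kPa.
Pore pressure: u = 9.81×(4 − 1.8) = 21.582 kPa.
Initial effective stress: σ'_0 = σ_v − u = 70.99 − 21.582 = 49.408 kPa.
Stress increase at mid-clay by the 2:1 spreading method:
Δσ = qBL/((B+z)(L+z)) = 114×4.8×8.1/((4.8+4)(8.1+4)) = 41.626 kPa
Final effective stress: σ'_f = σ'_0 + Δσ = 49.408 + 41.626 = 91.034 kPa.
Normally consolidated clay, so the full stress increment lies on the virgin compression line:
S_c = C_c·H/(1+e₀)·log₁₀(σ'_f/σ'_0) = 0.16×4.2/(1+0.75)×log₁₀(91.034/49.408)
    = 0.384 × 0.26541 = 0.1019 m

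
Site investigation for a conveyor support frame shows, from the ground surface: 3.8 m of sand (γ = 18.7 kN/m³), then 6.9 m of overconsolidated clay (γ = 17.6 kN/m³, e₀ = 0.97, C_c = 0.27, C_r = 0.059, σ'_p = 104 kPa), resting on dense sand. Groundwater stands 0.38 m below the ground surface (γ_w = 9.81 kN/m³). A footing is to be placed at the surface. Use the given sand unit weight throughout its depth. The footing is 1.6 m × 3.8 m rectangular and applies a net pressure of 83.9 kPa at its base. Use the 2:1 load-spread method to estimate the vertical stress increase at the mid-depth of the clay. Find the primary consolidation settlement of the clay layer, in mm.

Mid-depth of clay below the ground surface: z = 3.8 + 6.9/2 = 7.25 m.
Total vertical stress at mid-clay: σ_v = 18.7×3.8 + 17.6×3.45 = 131.78 kPa.
Pore pressure: u = 9.81×(7.25 − 0.38) = 67.395 kPa.
Initial effective stress: σ'_0 = σ_v − u = 131.78 − 67.395 = 64.385 kPa.
Stress increase at mid-clay by the 2:1 spreading method:
Δσ = qBL/((B+z)(L+z)) = 83.9×1.6×3.8/((1.6+7.25)(3.8+7.25)) = 5.2163 kPa
Final effective stress: σ'_f = 64.385 + 5.2163 = 69.601 kPa.
σ'_f = 69.601 ≤ σ'_p = 104 kPa, so the clay remains overconsolidated and only the recompression index applies:
S_c = C_r·H/(1+e₀)·log₁₀(σ'_f/σ'_0) = 0.059×6.9/1.97×log₁₀(69.601/64.385)
    = 0.20665 × 0.033831 = 0.006991 m

S_c ≈ 6.99 mm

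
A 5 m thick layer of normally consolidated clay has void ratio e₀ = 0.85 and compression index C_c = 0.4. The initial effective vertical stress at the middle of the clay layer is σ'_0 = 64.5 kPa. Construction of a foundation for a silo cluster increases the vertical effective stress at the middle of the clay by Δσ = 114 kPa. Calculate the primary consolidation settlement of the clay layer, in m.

S_c ≈ 0.478 m

Final effective stress: σ'_f = σ'_0 + Δσ = 64.5 + 114 = 178.5 kPa.
Normally consolidated clay, so the full stress increment lies on the virgin compression line:
S_c = C_c·H/(1+e₀)·log₁₀(σ'_f/σ'_0) = 0.4×5/(1+0.85)×log₁₀(178.5/64.5)
    = 1.0811 × 0.44208 = 0.4779 m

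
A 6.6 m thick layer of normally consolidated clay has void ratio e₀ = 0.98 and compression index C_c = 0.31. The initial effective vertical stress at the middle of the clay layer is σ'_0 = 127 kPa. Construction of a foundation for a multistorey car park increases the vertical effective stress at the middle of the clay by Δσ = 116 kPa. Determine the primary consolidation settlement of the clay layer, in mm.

S_c ≈ 291 mm

Final effective stress: σ'_f = σ'_0 + Δσ = 127 + 116 = 243 kPa.
Normally consolidated clay, so the full stress increment lies on the virgin compression line:
S_c = C_c·H/(1+e₀)·log₁₀(σ'_f/σ'_0) = 0.31×6.6/(1+0.98)×log₁₀(243/127)
    = 1.0333 × 0.2818 = 0.2912 m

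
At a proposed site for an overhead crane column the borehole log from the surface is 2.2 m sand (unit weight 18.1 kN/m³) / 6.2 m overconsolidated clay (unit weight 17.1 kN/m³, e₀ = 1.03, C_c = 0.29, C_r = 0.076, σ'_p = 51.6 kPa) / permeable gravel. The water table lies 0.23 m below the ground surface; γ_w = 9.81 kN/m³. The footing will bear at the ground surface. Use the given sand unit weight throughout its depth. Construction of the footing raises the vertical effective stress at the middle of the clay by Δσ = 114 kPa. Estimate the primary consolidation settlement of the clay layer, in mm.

S_c ≈ 446 mm

Mid-depth of clay below the ground surface: z = 2.2 + 6.2/2 = 5.3 m.
Total vertical stress at mid-clay: σ_v = 18.1×2.2 + 17.1×3.1 = 92.83 kPa.
Pore pressure: u = 9.81×(5.3 − 0.23) = 49.737 kPa.
Initial effective stress: σ'_0 = σ_v − u = 92.83 − 49.737 = 43.093 kPa.
Final effective stress: σ'_f = 43.093 + 114 = 157.09 kPa.
σ'_f = 157.09 > σ'_p = 51.6 kPa, so the stress path crosses the preconsolidation pressure — recompression up to σ'_p, then virgin compression beyond:
S_c = H/(1+e₀)·[C_r·log₁₀(σ'_p/σ'_0) + C_c·log₁₀(σ'_f/σ'_p)]
    = 6.2/2.03 × [0.076×log₁₀(51.6/43.093) + 0.29×log₁₀(157.09/51.6)]
    = 3.0542 × [0.0059465 + 0.14021] = 0.4464 m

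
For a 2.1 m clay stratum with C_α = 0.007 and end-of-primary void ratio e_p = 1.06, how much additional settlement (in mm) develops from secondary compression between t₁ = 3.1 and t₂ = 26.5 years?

S_s ≈ 6.65 mm

Secondary compression: S_s = C_α·H/(1+e_p)·log₁₀(t₂/t₁)
S_s = 0.007×2.1/(1+1.06)×log₁₀(26.5/3.1)
    = 0.007136 × 0.9319 = 0.00665 m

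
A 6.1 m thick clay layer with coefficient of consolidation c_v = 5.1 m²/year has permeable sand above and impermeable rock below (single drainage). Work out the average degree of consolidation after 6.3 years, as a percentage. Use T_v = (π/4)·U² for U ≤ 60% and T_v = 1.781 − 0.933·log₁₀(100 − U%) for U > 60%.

Drainage path length: H_d = H = 6.1 m (single drainage).
T_v = c_v·t/H_d² = 5.1×6.3/6.1² = 0.86348.
T_v = 0.86348 corresponds to the U > 60% branch:
U = 1 − 10^((1.781 − T_v)/0.933)/100 = 0.9037

U ≈ 90.4 %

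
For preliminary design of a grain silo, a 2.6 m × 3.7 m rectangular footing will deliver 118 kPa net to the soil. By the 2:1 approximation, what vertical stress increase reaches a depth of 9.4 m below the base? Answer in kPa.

By the 2:1 method the load spreads at 1 horizontal : 2 vertical, so at depth z the loaded area has grown by z in each plan dimension:
Δσ = qBL/((B+z)(L+z)) = 118×2.6×3.7/((2.6+9.4)(3.7+9.4)) = 7.2211 kPa

Δσ_z ≈ 7.22 kPa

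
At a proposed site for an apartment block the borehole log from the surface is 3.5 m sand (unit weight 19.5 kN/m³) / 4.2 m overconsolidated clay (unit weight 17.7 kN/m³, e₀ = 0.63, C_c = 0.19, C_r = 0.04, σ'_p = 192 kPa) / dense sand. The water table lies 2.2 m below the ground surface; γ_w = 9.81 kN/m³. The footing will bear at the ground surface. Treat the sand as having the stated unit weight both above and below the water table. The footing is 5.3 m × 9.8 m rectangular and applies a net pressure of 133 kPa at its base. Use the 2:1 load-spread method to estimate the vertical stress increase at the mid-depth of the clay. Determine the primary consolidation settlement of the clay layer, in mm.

Mid-depth of clay below the ground surface: z = 3.5 + 4.2/2 = 5.6 m.
Total vertical stress at mid-clay: σ_v = 19.5×3.5 + 17.7×2.1 = 105.42 kPa.
Pore pressure: u = 9.81×(5.6 − 2.2) = 33.354 kPa.
Initial effective stress: σ'_0 = σ_v − u = 105.42 − 33.354 = 72.066 kPa.
Stress increase at mid-clay by the 2:1 spreading method:
Δσ = qBL/((B+z)(L+z)) = 133×5.3×9.8/((5.3+5.6)(9.8+5.6)) = 41.153 kPa
Final effective stress: σ'_f = 72.066 + 41.153 = 113.22 kPa.
σ'_f = 113.22 ≤ σ'_p = 192 kPa, so the clay remains overconsolidated and only the recompression index applies:
S_c = C_r·H/(1+e₀)·log₁₀(σ'_f/σ'_0) = 0.04×4.2/1.63×log₁₀(113.22/72.066)
    = 0.10307 × 0.19619 = 0.02022 m

S_c ≈ 20.2 mm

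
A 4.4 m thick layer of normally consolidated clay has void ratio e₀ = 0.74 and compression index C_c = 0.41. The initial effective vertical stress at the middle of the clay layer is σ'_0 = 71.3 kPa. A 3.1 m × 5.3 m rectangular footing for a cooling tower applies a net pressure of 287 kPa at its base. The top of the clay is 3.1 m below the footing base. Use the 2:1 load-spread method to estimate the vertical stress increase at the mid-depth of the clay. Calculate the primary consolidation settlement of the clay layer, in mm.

S_c ≈ 250 mm

Mid-depth of clay below the footing base: z = 3.1 + 4.4/2 = 5.3 m.
Stress increase at mid-clay by the 2:1 spreading method:
Δσ = qBL/((B+z)(L+z)) = 287×3.1×5.3/((3.1+5.3)(5.3+5.3)) = 52.958 kPa
Final effective stress: σ'_f = σ'_0 + Δσ = 71.3 + 52.958 = 124.26 kPa.
Normally consolidated clay, so the full stress increment lies on the virgin compression line:
S_c = C_c·H/(1+e₀)·log₁₀(σ'_f/σ'_0) = 0.41×4.4/(1+0.74)×log₁₀(124.26/71.3)
    = 1.0368 × 0.24124 = 0.2501 m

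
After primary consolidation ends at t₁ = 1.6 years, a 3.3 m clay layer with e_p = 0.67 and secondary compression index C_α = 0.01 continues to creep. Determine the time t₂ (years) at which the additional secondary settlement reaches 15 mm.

t₂ ≈ 9.19 years

S_s = C_α·H/(1+e_p)·log₁₀(t₂/t₁) ⇒ log₁₀(t₂/t₁) = S_s·(1+e_p)/(C_α·H).
log₁₀(t₂/t₁) = 0.015 × (1+0.67) / (0.01×3.3) = 0.7591
t₂ = t₁ × 10^0.7591 = 1.6 × 5.742 = 9.188 years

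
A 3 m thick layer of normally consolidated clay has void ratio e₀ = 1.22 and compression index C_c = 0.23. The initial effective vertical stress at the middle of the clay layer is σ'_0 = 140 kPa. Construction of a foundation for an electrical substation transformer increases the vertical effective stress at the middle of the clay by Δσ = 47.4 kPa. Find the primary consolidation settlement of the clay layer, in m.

Final effective stress: σ'_f = σ'_0 + Δσ = 140 + 47.4 = 187.4 kPa.
Normally consolidated clay, so the full stress increment lies on the virgin compression line:
S_c = C_c·H/(1+e₀)·log₁₀(σ'_f/σ'_0) = 0.23×3/(1+1.22)×log₁₀(187.4/140)
    = 0.31081 × 0.12664 = 0.03936 m

S_c ≈ 0.0394 m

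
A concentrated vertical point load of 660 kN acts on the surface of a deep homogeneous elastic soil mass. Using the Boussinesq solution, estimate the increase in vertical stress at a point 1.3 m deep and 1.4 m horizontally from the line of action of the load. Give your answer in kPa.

Δσ_z ≈ 27.2 kPa

Boussinesq vertical stress below a point load on an elastic half-space:
Δσ_z = 3P/(2πz²) · [1 + (r/z)²]^(−5/2)
r/z = 1.4/1.3 = 1.0769; [1+(r/z)²]^(−5/2) = 0.14588.
Δσ_z = 3×660/(2π×1.3²) × 0.14588 = 186.47 × 0.14588 = 27.2 kPa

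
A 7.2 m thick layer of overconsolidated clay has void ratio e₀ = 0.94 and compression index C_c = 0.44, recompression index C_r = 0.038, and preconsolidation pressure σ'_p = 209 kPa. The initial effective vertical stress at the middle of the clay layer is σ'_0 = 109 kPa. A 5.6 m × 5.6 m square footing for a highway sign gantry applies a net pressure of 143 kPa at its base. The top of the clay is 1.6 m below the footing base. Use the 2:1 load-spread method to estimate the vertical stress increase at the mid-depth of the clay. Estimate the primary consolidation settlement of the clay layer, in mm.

Mid-depth of clay below the footing base: z = 1.6 + 7.2/2 = 5.2 m.
Stress increase at mid-clay by the 2:1 spreading method:
Δσ = qBL/((B+z)(L+z)) = 143×5.6×5.6/((5.6+5.2)(5.6+5.2)) = 38.447 kPa
Final effective stress: σ'_f = 109 + 38.447 = 147.45 kPa.
σ'_f = 147.45 ≤ σ'_p = 209 kPa, so the clay remains overconsolidated and only the recompression index applies:
S_c = C_r·H/(1+e₀)·log₁₀(σ'_f/σ'_0) = 0.038×7.2/1.94×log₁₀(147.45/109)
    = 0.14103 × 0.13122 = 0.01851 m

S_c ≈ 18.5 mm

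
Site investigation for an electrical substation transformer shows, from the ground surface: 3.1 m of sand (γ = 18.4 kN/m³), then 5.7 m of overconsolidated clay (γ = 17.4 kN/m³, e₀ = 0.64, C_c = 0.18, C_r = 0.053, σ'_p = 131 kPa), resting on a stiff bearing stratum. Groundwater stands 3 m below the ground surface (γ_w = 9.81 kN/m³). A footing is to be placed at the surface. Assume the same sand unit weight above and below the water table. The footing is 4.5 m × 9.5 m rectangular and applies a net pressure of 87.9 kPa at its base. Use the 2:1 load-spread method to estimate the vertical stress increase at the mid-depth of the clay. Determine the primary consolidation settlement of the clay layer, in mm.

S_c ≈ 21 mm

Mid-depth of clay below the ground surface: z = 3.1 + 5.7/2 = 5.95 m.
Total vertical stress at mid-clay: σ_v = 18.4×3.1 + 17.4×2.85 = 106.63 kPa.
Pore pressure: u = 9.81×(5.95 − 3) = 28.94 kPa.
Initial effective stress: σ'_0 = σ_v − u = 106.63 − 28.94 = 77.69 kPa.
Stress increase at mid-clay by the 2:1 spreading method:
Δσ = qBL/((B+z)(L+z)) = 87.9×4.5×9.5/((4.5+5.95)(9.5+5.95)) = 23.274 kPa
Final effective stress: σ'_f = 77.69 + 23.274 = 100.96 kPa.
σ'_f = 100.96 ≤ σ'_p = 131 kPa, so the clay remains overconsolidated and only the recompression index applies:
S_c = C_r·H/(1+e₀)·log₁₀(σ'_f/σ'_0) = 0.053×5.7/1.64×log₁₀(100.96/77.69)
    = 0.18421 × 0.11378 = 0.02096 m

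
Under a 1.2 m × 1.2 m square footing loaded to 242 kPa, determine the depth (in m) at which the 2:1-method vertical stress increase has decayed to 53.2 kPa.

2:1 spreading — at depth z the loaded area has grown by z in each plan dimension:
qB²/(B+z)² = Δσ_z ⇒ z = B(√(q/Δσ_z) − 1) = 1.2×(√(242/53.2) − 1) = 1.359 m

z ≈ 1.36 m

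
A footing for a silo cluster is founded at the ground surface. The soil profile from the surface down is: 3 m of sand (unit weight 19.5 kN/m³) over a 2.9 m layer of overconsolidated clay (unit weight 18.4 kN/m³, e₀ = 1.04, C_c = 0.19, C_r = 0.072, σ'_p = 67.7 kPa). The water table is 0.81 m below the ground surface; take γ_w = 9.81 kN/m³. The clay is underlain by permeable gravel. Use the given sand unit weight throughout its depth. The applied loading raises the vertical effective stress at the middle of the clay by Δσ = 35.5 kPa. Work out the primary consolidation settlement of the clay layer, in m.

Mid-depth of clay below the ground surface: z = 3 + 2.9/2 = 4.45 m.
Total vertical stress at mid-clay: σ_v = 19.5×3 + 18.4×1.45 = 85.18 kPa.
Pore pressure: u = 9.81×(4.45 − 0.81) = 35.708 kPa.
Initial effective stress: σ'_0 = σ_v − u = 85.18 − 35.708 = 49.472 kPa.
Final effective stress: σ'_f = 49.472 + 35.5 = 84.972 kPa.
σ'_f = 84.972 > σ'_p = 67.7 kPa, so the stress path crosses the preconsolidation pressure — recompression up to σ'_p, then virgin compression beyond:
S_c = H/(1+e₀)·[C_r·log₁₀(σ'_p/σ'_0) + C_c·log₁₀(σ'_f/σ'_p)]
    = 2.9/2.04 × [0.072×log₁₀(67.7/49.472) + 0.19×log₁₀(84.972/67.7)]
    = 1.4216 × [0.0098085 + 0.018751] = 0.0406 m

S_c ≈ 0.0406 m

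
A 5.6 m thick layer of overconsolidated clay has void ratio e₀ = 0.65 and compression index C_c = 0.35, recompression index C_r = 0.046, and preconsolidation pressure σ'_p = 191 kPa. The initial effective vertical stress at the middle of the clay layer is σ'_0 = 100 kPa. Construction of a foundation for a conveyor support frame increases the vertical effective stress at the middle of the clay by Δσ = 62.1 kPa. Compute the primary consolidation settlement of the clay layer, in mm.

Final effective stress: σ'_f = 100 + 62.1 = 162.1 kPa.
σ'_f = 162.1 ≤ σ'_p = 191 kPa, so the clay remains overconsolidated and only the recompression index applies:
S_c = C_r·H/(1+e₀)·log₁₀(σ'_f/σ'_0) = 0.046×5.6/1.65×log₁₀(162.1/100)
    = 0.15612 × 0.20978 = 0.03275 m

S_c ≈ 32.8 mm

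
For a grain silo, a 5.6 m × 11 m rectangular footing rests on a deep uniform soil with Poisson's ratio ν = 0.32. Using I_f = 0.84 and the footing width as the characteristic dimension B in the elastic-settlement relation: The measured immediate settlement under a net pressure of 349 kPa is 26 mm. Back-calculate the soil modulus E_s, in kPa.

E_s ≈ 56700 kPa

S_e = q·B·(1−ν²)/E_s · I_f  ⇒  E_s = q·B·(1−ν²)·I_f / S_e.
E_s = 349 × 5.6 × 0.8976 × 0.84 / 0.026 = 56680 kPa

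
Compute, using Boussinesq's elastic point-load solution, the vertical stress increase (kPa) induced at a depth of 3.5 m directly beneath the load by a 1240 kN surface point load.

Boussinesq vertical stress below a point load on an elastic half-space:
Δσ_z = 3P/(2πz²) · [1 + (r/z)²]^(−5/2)
r/z = 0/3.5 = 0; [1+(r/z)²]^(−5/2) = 1.
Δσ_z = 3×1240/(2π×3.5²) × 1 = 48.331 × 1 = 48.33 kPa

Δσ_z ≈ 48.3 kPa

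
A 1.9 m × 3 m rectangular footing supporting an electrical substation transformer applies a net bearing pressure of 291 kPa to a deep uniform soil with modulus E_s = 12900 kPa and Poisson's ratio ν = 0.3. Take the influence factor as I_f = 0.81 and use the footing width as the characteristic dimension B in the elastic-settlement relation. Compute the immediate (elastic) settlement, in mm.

S_e ≈ 31.6 mm

Immediate (elastic) settlement: S_e = q·B·(1−ν²)/E_s · I_f.
S_e = 291 × 1.9 × (1 − 0.3²) / 12900 × 0.81
    = 291 × 1.9 × 0.91 / 12900 × 0.81
    = 0.03159 m = 31.59 mm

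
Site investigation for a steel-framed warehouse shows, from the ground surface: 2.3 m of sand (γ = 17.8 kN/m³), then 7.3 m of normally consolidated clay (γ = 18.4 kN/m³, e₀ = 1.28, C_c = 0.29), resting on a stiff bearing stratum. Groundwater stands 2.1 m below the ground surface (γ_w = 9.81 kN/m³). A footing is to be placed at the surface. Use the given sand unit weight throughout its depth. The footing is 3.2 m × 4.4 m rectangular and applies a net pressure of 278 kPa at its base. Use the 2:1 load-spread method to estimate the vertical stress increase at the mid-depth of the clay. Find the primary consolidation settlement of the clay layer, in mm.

Mid-depth of clay below the ground surface: z = 2.3 + 7.3/2 = 5.95 m.
Total vertical stress at mid-clay: σ_v = 17.8×2.3 + 18.4×3.65 = 108.1 kPa.
Pore pressure: u = 9.81×(5.95 − 2.1) = 37.769 kPa.
Initial effective stress: σ'_0 = σ_v − u = 108.1 − 37.769 = 70.331 kPa.
Stress increase at mid-clay by the 2:1 spreading method:
Δσ = qBL/((B+z)(L+z)) = 278×3.2×4.4/((3.2+5.95)(4.4+5.95)) = 41.332 kPa
Final effective stress: σ'_f = σ'_0 + Δσ = 70.331 + 41.332 = 111.66 kPa.
Normally consolidated clay, so the full stress increment lies on the virgin compression line:
S_c = C_c·H/(1+e₀)·log₁₀(σ'_f/σ'_0) = 0.29×7.3/(1+1.28)×log₁₀(111.66/70.331)
    = 0.92851 × 0.20075 = 0.1864 m

S_c ≈ 186 mm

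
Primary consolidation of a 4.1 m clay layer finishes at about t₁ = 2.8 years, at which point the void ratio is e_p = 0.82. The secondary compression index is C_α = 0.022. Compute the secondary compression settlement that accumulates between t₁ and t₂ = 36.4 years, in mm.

S_s ≈ 55.2 mm

Secondary compression: S_s = C_α·H/(1+e_p)·log₁₀(t₂/t₁)
S_s = 0.022×4.1/(1+0.82)×log₁₀(36.4/2.8)
    = 0.04956 × 1.114 = 0.05521 m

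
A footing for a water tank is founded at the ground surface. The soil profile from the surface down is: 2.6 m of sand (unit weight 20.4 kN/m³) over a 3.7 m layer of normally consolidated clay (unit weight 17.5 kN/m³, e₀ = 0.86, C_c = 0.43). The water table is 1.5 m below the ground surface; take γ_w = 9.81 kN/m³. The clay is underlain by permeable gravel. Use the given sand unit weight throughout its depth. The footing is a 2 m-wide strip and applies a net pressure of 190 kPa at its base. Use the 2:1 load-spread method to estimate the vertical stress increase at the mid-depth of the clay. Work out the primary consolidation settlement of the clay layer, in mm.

Mid-depth of clay below the ground surface: z = 2.6 + 3.7/2 = 4.45 m.
Total vertical stress at mid-clay: σ_v = 20.4×2.6 + 17.5×1.85 = 85.415 kPa.
Pore pressure: u = 9.81×(4.45 − 1.5) = 28.94 kPa.
Initial effective stress: σ'_0 = σ_v − u = 85.415 − 28.94 = 56.475 kPa.
Stress increase at mid-clay by the 2:1 spreading method:
Δσ = qB/(B+z) = 190×2/(2+4.45) = 58.915 kPa
Final effective stress: σ'_f = σ'_0 + Δσ = 56.475 + 58.915 = 115.39 kPa.
Normally consolidated clay, so the full stress increment lies on the virgin compression line:
S_c = C_c·H/(1+e₀)·log₁₀(σ'_f/σ'_0) = 0.43×3.7/(1+0.86)×log₁₀(115.39/56.475)
    = 0.85538 × 0.31031 = 0.2654 m

S_c ≈ 265 mm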